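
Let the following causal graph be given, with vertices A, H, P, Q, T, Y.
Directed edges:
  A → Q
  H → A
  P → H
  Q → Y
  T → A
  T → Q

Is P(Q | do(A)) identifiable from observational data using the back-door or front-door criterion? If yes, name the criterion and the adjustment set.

P(Q|do(A)): backdoor, adjust for {T}.

desc(A)\{A}={Q,Y}; candidates ⊆ {H,P,T}.
size 0: {}; under {} A still reaches {H,P,Q,T,Y} ∋ Q.
{T}: A⊥Q given {T} in G with A→· removed — back-door holds.
P(Q|do(A)) = Σ_{T} P(Q|A,T)·P(T).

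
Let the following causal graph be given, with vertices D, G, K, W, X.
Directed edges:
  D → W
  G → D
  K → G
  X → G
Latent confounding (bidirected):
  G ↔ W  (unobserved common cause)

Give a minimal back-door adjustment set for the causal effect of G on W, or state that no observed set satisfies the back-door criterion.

G→W: no observed back-door set.

desc(G)\{G}={D,W}; candidates ⊆ {K,X}.
G↔W: latent back-door arc(s) into G.
size 0: {}; under {} G still reaches {K,W,X} ∋ W.
size 1: {K}, {X}; under {K} G still reaches {W,X} ∋ W.
size 2: {K,X}; under {K,X} G still reaches {W} ∋ W.
G↔W cannot be blocked by any observed set — no back-door set.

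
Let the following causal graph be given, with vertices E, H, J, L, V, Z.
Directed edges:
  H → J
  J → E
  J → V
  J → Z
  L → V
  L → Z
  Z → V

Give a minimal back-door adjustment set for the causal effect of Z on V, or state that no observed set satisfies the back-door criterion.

Z→V: minimal back-door set {J, L}.

desc(Z)\{Z}={V}; candidates ⊆ {E,H,J,L}.
size 0: {}; under {} Z still reaches {E,H,J,L,V} ∋ V.
size 1: {E}, {H}, {J} …(+1); under {E} Z still reaches {H,J,L,V} ∋ V.
{J,L}: Z⊥V given {J,L} in G with Z→· removed — back-door holds.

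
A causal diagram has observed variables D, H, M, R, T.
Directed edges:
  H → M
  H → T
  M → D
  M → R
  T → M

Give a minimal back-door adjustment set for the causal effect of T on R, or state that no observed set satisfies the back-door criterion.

T→R: minimal back-door set {H}.

desc(T)\{T}={D,M,R}; candidates ⊆ {H}.
size 0: {}; under {} T still reaches {D,H,M,R} ∋ R.
{H}: T⊥R given {H} in G with T→· removed — back-door holds.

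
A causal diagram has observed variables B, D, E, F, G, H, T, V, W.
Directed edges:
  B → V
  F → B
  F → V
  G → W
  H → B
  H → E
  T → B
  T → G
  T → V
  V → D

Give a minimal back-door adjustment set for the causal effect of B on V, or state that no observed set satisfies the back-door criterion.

B→V: minimal back-door set {F, T}.

desc(B)\{B}={D,V}; candidates ⊆ {E,F,G,H,T,W}.
size 0: {}; under {} B still reaches {D,E,F,G,H,T,V,W} ∋ V.
size 1: {E}, {F}, {G} …(+3); under {E} B still reaches {D,F,G,H,T,V,W} ∋ V.
{F,T}: B⊥V given {F,T} in G with B→· removed — back-door holds.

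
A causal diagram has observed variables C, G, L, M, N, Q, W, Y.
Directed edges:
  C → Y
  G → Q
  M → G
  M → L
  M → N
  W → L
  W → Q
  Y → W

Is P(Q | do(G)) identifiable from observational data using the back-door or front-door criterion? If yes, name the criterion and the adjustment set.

desc(G)\{G}={Q}; candidates ⊆ {C,L,M,N,W,Y}.
∅: G⊥Q given ∅ in G with G→· removed — back-door holds.
P(Q|do(G)) = P(Q|G) — no adjustment needed.

P(Q|do(G)): backdoor, adjust for ∅.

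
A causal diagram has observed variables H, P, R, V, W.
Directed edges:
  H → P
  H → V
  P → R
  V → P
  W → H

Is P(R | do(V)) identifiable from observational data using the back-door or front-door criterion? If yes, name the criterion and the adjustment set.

P(R|do(V)): backdoor, adjust for {H}.

desc(V)\{V}={P,R}; candidates ⊆ {H,W}.
size 0: {}; under {} V still reaches {H,P,R,W} ∋ R.
{H}: V⊥R given {H} in G with V→· removed — back-door holds.
P(R|do(V)) = Σ_{H} P(R|V,H)·P(H).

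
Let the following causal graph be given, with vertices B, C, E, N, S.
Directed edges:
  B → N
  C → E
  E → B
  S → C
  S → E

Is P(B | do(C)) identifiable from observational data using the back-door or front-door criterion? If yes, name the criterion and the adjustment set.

P(B|do(C)): backdoor, adjust for {S}.

desc(C)\{C}={B,E,N}; candidates ⊆ {S}.
size 0: {}; under {} C still reaches {B,E,N,S} ∋ B.
{S}: C⊥B given {S} in G with C→· removed — back-door holds.
P(B|do(C)) = Σ_{S} P(B|C,S)·P(S).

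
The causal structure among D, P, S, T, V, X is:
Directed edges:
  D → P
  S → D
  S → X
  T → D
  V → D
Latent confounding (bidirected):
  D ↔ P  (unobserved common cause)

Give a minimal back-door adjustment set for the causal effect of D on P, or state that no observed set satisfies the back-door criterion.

desc(D)\{D}={P}; candidates ⊆ {S,T,V,X}.
D↔P: latent back-door arc(s) into D.
size 0: {}; under {} D still reaches {P,S,T,V,X} ∋ P.
size 1: {S}, {T}, {V} …(+1); under {S} D still reaches {P,T,V} ∋ P.
size 2: {S,T}, {S,V}, {S,X} …(+3); under {S,T} D still reaches {P,V} ∋ P.
D↔P cannot be blocked by any observed set — no back-door set.

D→P: no observed back-door set.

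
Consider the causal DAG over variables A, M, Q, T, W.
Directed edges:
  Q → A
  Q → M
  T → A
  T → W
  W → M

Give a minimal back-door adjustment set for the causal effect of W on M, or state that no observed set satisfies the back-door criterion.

W→M: minimal back-door set ∅.

desc(W)\{W}={M}; candidates ⊆ {A,Q,T}.
∅: W⊥M given ∅ in G with W→· removed — back-door holds.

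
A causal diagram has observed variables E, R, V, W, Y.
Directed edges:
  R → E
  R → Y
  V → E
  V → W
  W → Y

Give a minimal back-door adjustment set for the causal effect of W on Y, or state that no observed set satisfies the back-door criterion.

W→Y: minimal back-door set ∅.

desc(W)\{W}={Y}; candidates ⊆ {E,R,V}.
∅: W⊥Y given ∅ in G with W→· removed — back-door holds.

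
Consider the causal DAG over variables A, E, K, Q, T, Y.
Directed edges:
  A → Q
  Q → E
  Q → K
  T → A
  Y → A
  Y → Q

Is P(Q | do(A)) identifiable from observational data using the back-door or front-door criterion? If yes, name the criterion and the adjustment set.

P(Q|do(A)): backdoor, adjust for {Y}.

desc(A)\{A}={E,K,Q}; candidates ⊆ {T,Y}.
size 0: {}; under {} A still reaches {E,K,Q,T,Y} ∋ Q.
{Y}: A⊥Q given {Y} in G with A→· removed — back-door holds.
P(Q|do(A)) = Σ_{Y} P(Q|A,Y)·P(Y).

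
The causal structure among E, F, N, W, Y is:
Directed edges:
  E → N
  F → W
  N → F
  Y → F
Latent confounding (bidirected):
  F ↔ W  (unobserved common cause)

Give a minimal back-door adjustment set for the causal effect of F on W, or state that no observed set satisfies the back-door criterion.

desc(F)\{F}={W}; candidates ⊆ {E,N,Y}.
F↔W: latent back-door arc(s) into F.
size 0: {}; under {} F still reaches {E,N,W,Y} ∋ W.
size 1: {E}, {N}, {Y}; under {E} F still reaches {N,W,Y} ∋ W.
size 2: {E,N}, {E,Y}, {N,Y}; under {E,N} F still reaches {W,Y} ∋ W.
F↔W cannot be blocked by any observed set — no back-door set.

F→W: no observed back-door set.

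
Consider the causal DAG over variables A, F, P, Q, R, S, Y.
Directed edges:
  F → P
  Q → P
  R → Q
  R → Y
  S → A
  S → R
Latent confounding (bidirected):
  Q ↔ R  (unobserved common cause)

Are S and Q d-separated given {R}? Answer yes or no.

No — S and Q are d-connected given {R}.

Bayes-Ball from S | {R} reaches {A,P,Q}.
Q ∈ reach(S|{R}) ⇒ S ⊥̸ Q | {R}.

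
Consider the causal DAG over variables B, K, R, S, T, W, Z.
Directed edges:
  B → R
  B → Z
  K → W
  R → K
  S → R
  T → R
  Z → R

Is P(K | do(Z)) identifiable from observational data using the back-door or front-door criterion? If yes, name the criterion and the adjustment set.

P(K|do(Z)): backdoor, adjust for {B}.

desc(Z)\{Z}={K,R,W}; candidates ⊆ {B,S,T}.
size 0: {}; under {} Z still reaches {B,K,R,W} ∋ K.
{B}: Z⊥K given {B} in G with Z→· removed — back-door holds.
P(K|do(Z)) = Σ_{B} P(K|Z,B)·P(B).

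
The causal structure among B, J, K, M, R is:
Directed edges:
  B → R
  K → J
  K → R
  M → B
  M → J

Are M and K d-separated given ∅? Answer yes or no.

Yes — M ⊥ K | ∅.

Bayes-Ball from M | ∅ reaches {B,J,R}.
K ∉ reach(M|∅) ⇒ M ⊥ K | ∅.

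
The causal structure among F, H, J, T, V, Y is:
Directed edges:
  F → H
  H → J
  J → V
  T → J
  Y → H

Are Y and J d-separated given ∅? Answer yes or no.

No — Y and J are d-connected given ∅.

Bayes-Ball from Y | ∅ reaches {H,J,V}.
J ∈ reach(Y|∅) ⇒ Y ⊥̸ J | ∅.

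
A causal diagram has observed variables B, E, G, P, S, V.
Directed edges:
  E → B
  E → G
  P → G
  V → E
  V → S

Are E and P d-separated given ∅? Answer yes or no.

Yes — E ⊥ P | ∅.

Bayes-Ball from E | ∅ reaches {B,G,S,V}.
P ∉ reach(E|∅) ⇒ E ⊥ P | ∅.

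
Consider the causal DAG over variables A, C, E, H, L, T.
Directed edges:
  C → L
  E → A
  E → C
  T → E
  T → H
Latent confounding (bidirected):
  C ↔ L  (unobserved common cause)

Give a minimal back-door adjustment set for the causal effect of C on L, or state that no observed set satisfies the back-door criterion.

C→L: no observed back-door set.

desc(C)\{C}={L}; candidates ⊆ {A,E,H,T}.
C↔L: latent back-door arc(s) into C.
size 0: {}; under {} C still reaches {A,E,H,L,T} ∋ L.
size 1: {A}, {E}, {H} …(+1); under {A} C still reaches {E,H,L,T} ∋ L.
size 2: {A,E}, {A,H}, {A,T} …(+3); under {A,E} C still reaches {L} ∋ L.
C↔L cannot be blocked by any observed set — no back-door set.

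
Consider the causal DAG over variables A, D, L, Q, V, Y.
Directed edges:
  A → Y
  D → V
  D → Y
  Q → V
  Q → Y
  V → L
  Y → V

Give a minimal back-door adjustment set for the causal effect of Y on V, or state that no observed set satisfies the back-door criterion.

Y→V: minimal back-door set {D, Q}.

desc(Y)\{Y}={L,V}; candidates ⊆ {A,D,Q}.
size 0: {}; under {} Y still reaches {A,D,L,Q,V} ∋ V.
size 1: {A}, {D}, {Q}; under {A} Y still reaches {D,L,Q,V} ∋ V.
{D,Q}: Y⊥V given {D,Q} in G with Y→· removed — back-door holds.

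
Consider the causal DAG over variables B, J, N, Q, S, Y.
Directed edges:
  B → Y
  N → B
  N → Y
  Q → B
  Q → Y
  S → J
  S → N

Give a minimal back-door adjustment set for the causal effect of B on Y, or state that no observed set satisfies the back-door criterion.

B→Y: minimal back-door set {N, Q}.

desc(B)\{B}={Y}; candidates ⊆ {J,N,Q,S}.
size 0: {}; under {} B still reaches {J,N,Q,S,Y} ∋ Y.
size 1: {J}, {N}, {Q} …(+1); under {J} B still reaches {N,Q,S,Y} ∋ Y.
{N,Q}: B⊥Y given {N,Q} in G with B→· removed — back-door holds.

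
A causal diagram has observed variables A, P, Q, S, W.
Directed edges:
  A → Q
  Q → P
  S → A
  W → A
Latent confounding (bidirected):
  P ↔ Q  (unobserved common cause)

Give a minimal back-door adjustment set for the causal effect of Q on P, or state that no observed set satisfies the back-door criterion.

Q→P: no observed back-door set.

desc(Q)\{Q}={P}; candidates ⊆ {A,S,W}.
Q↔P: latent back-door arc(s) into Q.
size 0: {}; under {} Q still reaches {A,P,S,W} ∋ P.
size 1: {A}, {S}, {W}; under {A} Q still reaches {P} ∋ P.
size 2: {A,S}, {A,W}, {S,W}; under {A,S} Q still reaches {P} ∋ P.
Q↔P cannot be blocked by any observed set — no back-door set.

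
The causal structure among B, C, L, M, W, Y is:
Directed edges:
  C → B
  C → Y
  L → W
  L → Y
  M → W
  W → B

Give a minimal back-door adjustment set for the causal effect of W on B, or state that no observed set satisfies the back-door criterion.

desc(W)\{W}={B}; candidates ⊆ {C,L,M,Y}.
∅: W⊥B given ∅ in G with W→· removed — back-door holds.

W→B: minimal back-door set ∅.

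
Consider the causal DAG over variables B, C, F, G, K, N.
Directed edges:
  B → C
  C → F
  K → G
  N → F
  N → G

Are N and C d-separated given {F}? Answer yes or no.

No — N and C are d-connected given {F}.

Bayes-Ball from N | {F} reaches {B,C,G}.
C ∈ reach(N|{F}) ⇒ N ⊥̸ C | {F}.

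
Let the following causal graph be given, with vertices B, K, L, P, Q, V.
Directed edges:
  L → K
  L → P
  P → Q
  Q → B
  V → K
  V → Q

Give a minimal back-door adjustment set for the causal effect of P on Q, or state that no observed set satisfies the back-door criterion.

P→Q: minimal back-door set ∅.

desc(P)\{P}={B,Q}; candidates ⊆ {K,L,V}.
∅: P⊥Q given ∅ in G with P→· removed — back-door holds.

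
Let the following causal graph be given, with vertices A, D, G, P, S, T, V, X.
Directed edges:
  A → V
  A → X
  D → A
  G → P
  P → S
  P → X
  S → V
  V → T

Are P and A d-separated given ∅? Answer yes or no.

Yes — P ⊥ A | ∅.

Bayes-Ball from P | ∅ reaches {G,S,T,V,X}.
A ∉ reach(P|∅) ⇒ P ⊥ A | ∅.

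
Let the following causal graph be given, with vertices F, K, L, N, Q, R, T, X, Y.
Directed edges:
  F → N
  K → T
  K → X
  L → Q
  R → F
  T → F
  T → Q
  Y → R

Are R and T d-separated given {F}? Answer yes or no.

Bayes-Ball from R | {F} reaches {K,Q,T,X,Y}.
T ∈ reach(R|{F}) ⇒ R ⊥̸ T | {F}.

No — R and T are d-connected given {F}.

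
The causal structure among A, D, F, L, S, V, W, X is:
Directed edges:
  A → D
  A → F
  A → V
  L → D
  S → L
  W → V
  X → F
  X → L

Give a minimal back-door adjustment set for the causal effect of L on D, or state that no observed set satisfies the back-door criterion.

L→D: minimal back-door set ∅.

desc(L)\{L}={D}; candidates ⊆ {A,F,S,V,W,X}.
∅: L⊥D given ∅ in G with L→· removed — back-door holds.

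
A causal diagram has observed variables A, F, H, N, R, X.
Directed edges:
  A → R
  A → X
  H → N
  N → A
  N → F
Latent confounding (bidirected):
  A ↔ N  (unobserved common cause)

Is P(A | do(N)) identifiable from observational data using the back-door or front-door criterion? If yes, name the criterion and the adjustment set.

P(A|do(N)): not identifiable (no BD/FD set).

desc(N)\{N}={A,F,R,X}; candidates ⊆ {H}.
N↔A: latent back-door arc(s) into N.
size 0: {}; under {} N still reaches {A,H,R,X} ∋ A.
size 1: {H}; under {H} N still reaches {A,R,X} ∋ A.
N↔A cannot be blocked by any observed set — no back-door set.
No mediator lies on a directed N→…→A path.
Neither criterion identifies P(A|do(N)) in this graph.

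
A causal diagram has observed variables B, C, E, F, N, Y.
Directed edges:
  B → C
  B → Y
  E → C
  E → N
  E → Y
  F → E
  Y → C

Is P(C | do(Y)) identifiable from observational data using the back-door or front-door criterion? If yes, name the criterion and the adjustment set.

P(C|do(Y)): backdoor, adjust for {B, E}.

desc(Y)\{Y}={C}; candidates ⊆ {B,E,F,N}.
size 0: {}; under {} Y still reaches {B,C,E,F,N} ∋ C.
size 1: {B}, {E}, {F} …(+1); under {B} Y still reaches {C,E,F,N} ∋ C.
{B,E}: Y⊥C given {B,E} in G with Y→· removed — back-door holds.
P(C|do(Y)) = Σ_{B,E} P(C|Y,B,E)·P(B,E).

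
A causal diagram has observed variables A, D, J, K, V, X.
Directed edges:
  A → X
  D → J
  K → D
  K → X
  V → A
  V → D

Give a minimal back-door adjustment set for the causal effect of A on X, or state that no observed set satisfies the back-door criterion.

A→X: minimal back-door set ∅.

desc(A)\{A}={X}; candidates ⊆ {D,J,K,V}.
∅: A⊥X given ∅ in G with A→· removed — back-door holds.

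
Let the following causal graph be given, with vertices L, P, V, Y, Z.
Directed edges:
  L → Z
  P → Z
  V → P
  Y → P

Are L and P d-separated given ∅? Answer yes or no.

Bayes-Ball from L | ∅ reaches {Z}.
P ∉ reach(L|∅) ⇒ L ⊥ P | ∅.

Yes — L ⊥ P | ∅.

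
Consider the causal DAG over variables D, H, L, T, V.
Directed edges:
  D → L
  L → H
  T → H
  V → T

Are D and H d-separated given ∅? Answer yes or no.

Bayes-Ball from D | ∅ reaches {H,L}.
H ∈ reach(D|∅) ⇒ D ⊥̸ H | ∅.

No — D and H are d-connected given ∅.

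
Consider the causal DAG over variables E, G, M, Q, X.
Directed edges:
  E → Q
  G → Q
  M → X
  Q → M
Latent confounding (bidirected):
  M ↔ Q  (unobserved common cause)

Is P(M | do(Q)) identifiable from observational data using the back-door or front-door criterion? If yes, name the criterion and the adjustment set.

P(M|do(Q)): not identifiable (no BD/FD set).

desc(Q)\{Q}={M,X}; candidates ⊆ {E,G}.
Q↔M: latent back-door arc(s) into Q.
size 0: {}; under {} Q still reaches {E,G,M,X} ∋ M.
size 1: {E}, {G}; under {E} Q still reaches {G,M,X} ∋ M.
size 2: {E,G}; under {E,G} Q still reaches {M,X} ∋ M.
Q↔M cannot be blocked by any observed set — no back-door set.
No mediator lies on a directed Q→…→M path.
Neither criterion identifies P(M|do(Q)) in this graph.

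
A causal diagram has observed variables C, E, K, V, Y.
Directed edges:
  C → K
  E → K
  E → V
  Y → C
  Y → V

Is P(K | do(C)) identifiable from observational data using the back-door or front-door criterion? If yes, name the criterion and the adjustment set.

P(K|do(C)): backdoor, adjust for ∅.

desc(C)\{C}={K}; candidates ⊆ {E,V,Y}.
∅: C⊥K given ∅ in G with C→· removed — back-door holds.
P(K|do(C)) = P(K|C) — no adjustment needed.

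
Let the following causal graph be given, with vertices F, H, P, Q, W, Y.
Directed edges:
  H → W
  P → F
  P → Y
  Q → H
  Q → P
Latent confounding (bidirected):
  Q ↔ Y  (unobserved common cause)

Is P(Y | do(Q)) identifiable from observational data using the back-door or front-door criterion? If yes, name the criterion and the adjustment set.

desc(Q)\{Q}={F,H,P,W,Y}; candidates ⊆ {—}.
Q↔Y: latent back-door arc(s) into Q.
size 0: {}; under {} Q still reaches {Y} ∋ Y.
Q↔Y cannot be blocked by any observed set — no back-door set.
{P}: (i) intercepts every directed Q→Y path; (ii) no back-door Q→{P}; (iii) {Q} blocks every back-door {P}→Y. Front-door holds.
P(Y|do(Q)) = Σ_{P} P(P|Q) Σ_{Q'} P(Y|P,Q')P(Q').

P(Y|do(Q)): frontdoor, adjust for {P}.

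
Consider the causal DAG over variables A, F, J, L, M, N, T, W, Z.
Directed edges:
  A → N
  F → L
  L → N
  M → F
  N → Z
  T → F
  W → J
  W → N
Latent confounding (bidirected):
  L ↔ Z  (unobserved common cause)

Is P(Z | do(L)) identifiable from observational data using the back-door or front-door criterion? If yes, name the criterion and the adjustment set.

desc(L)\{L}={N,Z}; candidates ⊆ {A,F,J,M,T,W}.
L↔Z: latent back-door arc(s) into L.
size 0: {}; under {} L still reaches {F,M,T,Z} ∋ Z.
size 1: {A}, {F}, {J} …(+3); under {A} L still reaches {F,M,T,Z} ∋ Z.
size 2: {A,F}, {A,J}, {A,M} …(+12); under {A,F} L still reaches {Z} ∋ Z.
L↔Z cannot be blocked by any observed set — no back-door set.
{N}: (i) intercepts every directed L→Z path; (ii) no back-door L→{N}; (iii) {L} blocks every back-door {N}→Z. Front-door holds.
P(Z|do(L)) = Σ_{N} P(N|L) Σ_{L'} P(Z|N,L')P(L').

P(Z|do(L)): frontdoor, adjust for {N}.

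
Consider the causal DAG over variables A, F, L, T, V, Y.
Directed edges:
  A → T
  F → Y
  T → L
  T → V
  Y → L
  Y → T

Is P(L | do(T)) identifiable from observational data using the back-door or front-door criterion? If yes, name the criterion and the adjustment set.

P(L|do(T)): backdoor, adjust for {Y}.

desc(T)\{T}={L,V}; candidates ⊆ {A,F,Y}.
size 0: {}; under {} T still reaches {A,F,L,Y} ∋ L.
{Y}: T⊥L given {Y} in G with T→· removed — back-door holds.
P(L|do(T)) = Σ_{Y} P(L|T,Y)·P(Y).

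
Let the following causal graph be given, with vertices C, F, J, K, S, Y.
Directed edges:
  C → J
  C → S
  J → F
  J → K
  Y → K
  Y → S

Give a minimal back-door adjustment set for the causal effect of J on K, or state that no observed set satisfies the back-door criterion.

J→K: minimal back-door set ∅.

desc(J)\{J}={F,K}; candidates ⊆ {C,S,Y}.
∅: J⊥K given ∅ in G with J→· removed — back-door holds.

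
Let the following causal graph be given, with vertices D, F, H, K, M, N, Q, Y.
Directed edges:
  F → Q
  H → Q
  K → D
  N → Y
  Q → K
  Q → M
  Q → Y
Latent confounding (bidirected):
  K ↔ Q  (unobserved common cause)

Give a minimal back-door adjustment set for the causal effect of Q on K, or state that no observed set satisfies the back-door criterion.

Q→K: no observed back-door set.

desc(Q)\{Q}={D,K,M,Y}; candidates ⊆ {F,H,N}.
Q↔K: latent back-door arc(s) into Q.
size 0: {}; under {} Q still reaches {D,F,H,K} ∋ K.
size 1: {F}, {H}, {N}; under {F} Q still reaches {D,H,K} ∋ K.
size 2: {F,H}, {F,N}, {H,N}; under {F,H} Q still reaches {D,K} ∋ K.
Q↔K cannot be blocked by any observed set — no back-door set.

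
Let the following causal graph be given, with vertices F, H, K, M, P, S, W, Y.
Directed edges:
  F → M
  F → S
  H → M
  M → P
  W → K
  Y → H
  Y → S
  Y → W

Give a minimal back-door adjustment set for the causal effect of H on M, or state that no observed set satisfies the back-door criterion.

H→M: minimal back-door set ∅.

desc(H)\{H}={M,P}; candidates ⊆ {F,K,S,W,Y}.
∅: H⊥M given ∅ in G with H→· removed — back-door holds.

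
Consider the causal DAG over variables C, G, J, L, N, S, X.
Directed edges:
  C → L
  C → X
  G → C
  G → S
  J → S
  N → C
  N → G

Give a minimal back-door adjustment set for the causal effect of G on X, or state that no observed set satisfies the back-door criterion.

desc(G)\{G}={C,L,S,X}; candidates ⊆ {J,N}.
size 0: {}; under {} G still reaches {C,L,N,X} ∋ X.
{N}: G⊥X given {N} in G with G→· removed — back-door holds.

G→X: minimal back-door set {N}.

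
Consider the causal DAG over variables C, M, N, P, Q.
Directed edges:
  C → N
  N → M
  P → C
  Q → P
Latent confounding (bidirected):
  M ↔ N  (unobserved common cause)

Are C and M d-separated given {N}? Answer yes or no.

No — C and M are d-connected given {N}.

Bayes-Ball from C | {N} reaches {M,P,Q}.
M ∈ reach(C|{N}) ⇒ C ⊥̸ M | {N}.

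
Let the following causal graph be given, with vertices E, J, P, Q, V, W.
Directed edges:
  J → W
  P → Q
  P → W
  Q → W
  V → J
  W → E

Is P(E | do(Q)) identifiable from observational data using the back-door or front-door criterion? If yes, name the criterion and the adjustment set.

P(E|do(Q)): backdoor, adjust for {P}.

desc(Q)\{Q}={E,W}; candidates ⊆ {J,P,V}.
size 0: {}; under {} Q still reaches {E,P,W} ∋ E.
{P}: Q⊥E given {P} in G with Q→· removed — back-door holds.
P(E|do(Q)) = Σ_{P} P(E|Q,P)·P(P).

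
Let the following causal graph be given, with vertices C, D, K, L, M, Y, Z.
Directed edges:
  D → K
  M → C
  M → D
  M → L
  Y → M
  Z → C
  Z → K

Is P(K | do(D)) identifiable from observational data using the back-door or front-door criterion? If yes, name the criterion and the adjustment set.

P(K|do(D)): backdoor, adjust for ∅.

desc(D)\{D}={K}; candidates ⊆ {C,L,M,Y,Z}.
∅: D⊥K given ∅ in G with D→· removed — back-door holds.
P(K|do(D)) = P(K|D) — no adjustment needed.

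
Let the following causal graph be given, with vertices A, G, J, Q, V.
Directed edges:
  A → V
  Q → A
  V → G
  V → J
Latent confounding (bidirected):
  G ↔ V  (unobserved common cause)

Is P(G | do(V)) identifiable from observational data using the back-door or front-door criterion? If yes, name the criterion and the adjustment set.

desc(V)\{V}={G,J}; candidates ⊆ {A,Q}.
V↔G: latent back-door arc(s) into V.
size 0: {}; under {} V still reaches {A,G,Q} ∋ G.
size 1: {A}, {Q}; under {A} V still reaches {G} ∋ G.
size 2: {A,Q}; under {A,Q} V still reaches {G} ∋ G.
V↔G cannot be blocked by any observed set — no back-door set.
No mediator lies on a directed V→…→G path.
Neither criterion identifies P(G|do(V)) in this graph.

P(G|do(V)): not identifiable (no BD/FD set).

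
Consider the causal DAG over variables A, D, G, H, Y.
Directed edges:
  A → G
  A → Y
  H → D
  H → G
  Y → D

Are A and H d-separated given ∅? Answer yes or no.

Yes — A ⊥ H | ∅.

Bayes-Ball from A | ∅ reaches {D,G,Y}.
H ∉ reach(A|∅) ⇒ A ⊥ H | ∅.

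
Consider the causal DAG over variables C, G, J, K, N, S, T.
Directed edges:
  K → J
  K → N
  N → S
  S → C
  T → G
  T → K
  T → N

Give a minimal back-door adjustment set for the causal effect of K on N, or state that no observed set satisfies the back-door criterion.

desc(K)\{K}={C,J,N,S}; candidates ⊆ {G,T}.
size 0: {}; under {} K still reaches {C,G,N,S,T} ∋ N.
{T}: K⊥N given {T} in G with K→· removed — back-door holds.

K→N: minimal back-door set {T}.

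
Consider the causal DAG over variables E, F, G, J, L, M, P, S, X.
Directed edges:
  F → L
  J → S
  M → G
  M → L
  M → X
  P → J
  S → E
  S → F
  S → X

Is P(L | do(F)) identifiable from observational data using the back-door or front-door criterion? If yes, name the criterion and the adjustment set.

P(L|do(F)): backdoor, adjust for ∅.

desc(F)\{F}={L}; candidates ⊆ {E,G,J,M,P,S,X}.
∅: F⊥L given ∅ in G with F→· removed — back-door holds.
P(L|do(F)) = P(L|F) — no adjustment needed.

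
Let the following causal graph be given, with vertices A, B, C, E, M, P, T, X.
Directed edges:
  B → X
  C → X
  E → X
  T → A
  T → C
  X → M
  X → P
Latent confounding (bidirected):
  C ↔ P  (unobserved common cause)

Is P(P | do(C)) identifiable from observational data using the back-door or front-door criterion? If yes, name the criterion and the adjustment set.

P(P|do(C)): frontdoor, adjust for {X}.

desc(C)\{C}={M,P,X}; candidates ⊆ {A,B,E,T}.
C↔P: latent back-door arc(s) into C.
size 0: {}; under {} C still reaches {A,P,T} ∋ P.
size 1: {A}, {B}, {E} …(+1); under {A} C still reaches {P,T} ∋ P.
size 2: {A,B}, {A,E}, {A,T} …(+3); under {A,B} C still reaches {P,T} ∋ P.
C↔P cannot be blocked by any observed set — no back-door set.
{X}: (i) intercepts every directed C→P path; (ii) no back-door C→{X}; (iii) {C} blocks every back-door {X}→P. Front-door holds.
P(P|do(C)) = Σ_{X} P(X|C) Σ_{C'} P(P|X,C')P(C').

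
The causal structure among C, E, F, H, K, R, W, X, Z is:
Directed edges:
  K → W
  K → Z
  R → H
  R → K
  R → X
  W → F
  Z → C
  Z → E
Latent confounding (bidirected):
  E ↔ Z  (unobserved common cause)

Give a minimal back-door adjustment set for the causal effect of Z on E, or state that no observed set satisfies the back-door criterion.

desc(Z)\{Z}={C,E}; candidates ⊆ {F,H,K,R,W,X}.
Z↔E: latent back-door arc(s) into Z.
size 0: {}; under {} Z still reaches {E,F,H,K,R,W,X} ∋ E.
size 1: {F}, {H}, {K} …(+3); under {F} Z still reaches {E,H,K,R,W,X} ∋ E.
size 2: {F,H}, {F,K}, {F,R} …(+12); under {F,H} Z still reaches {E,K,R,W,X} ∋ E.
Z↔E cannot be blocked by any observed set — no back-door set.

Z→E: no observed back-door set.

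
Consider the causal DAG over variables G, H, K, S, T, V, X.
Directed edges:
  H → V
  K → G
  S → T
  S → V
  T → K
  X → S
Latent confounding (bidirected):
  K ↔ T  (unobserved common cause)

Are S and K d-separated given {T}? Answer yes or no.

Bayes-Ball from S | {T} reaches {G,K,V,X}.
K ∈ reach(S|{T}) ⇒ S ⊥̸ K | {T}.

No — S and K are d-connected given {T}.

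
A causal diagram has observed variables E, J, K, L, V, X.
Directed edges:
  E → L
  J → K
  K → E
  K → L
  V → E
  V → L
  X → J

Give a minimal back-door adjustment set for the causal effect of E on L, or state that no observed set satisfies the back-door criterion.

E→L: minimal back-door set {K, V}.

desc(E)\{E}={L}; candidates ⊆ {J,K,V,X}.
size 0: {}; under {} E still reaches {J,K,L,V,X} ∋ L.
size 1: {J}, {K}, {V} …(+1); under {J} E still reaches {K,L,V} ∋ L.
{K,V}: E⊥L given {K,V} in G with E→· removed — back-door holds.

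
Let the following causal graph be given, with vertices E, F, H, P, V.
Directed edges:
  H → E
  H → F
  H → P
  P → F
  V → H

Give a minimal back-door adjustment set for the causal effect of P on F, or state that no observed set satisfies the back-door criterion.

desc(P)\{P}={F}; candidates ⊆ {E,H,V}.
size 0: {}; under {} P still reaches {E,F,H,V} ∋ F.
{H}: P⊥F given {H} in G with P→· removed — back-door holds.

P→F: minimal back-door set {H}.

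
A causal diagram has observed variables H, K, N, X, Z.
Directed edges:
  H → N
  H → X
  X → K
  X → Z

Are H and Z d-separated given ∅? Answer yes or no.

Bayes-Ball from H | ∅ reaches {K,N,X,Z}.
Z ∈ reach(H|∅) ⇒ H ⊥̸ Z | ∅.

No — H and Z are d-connected given ∅.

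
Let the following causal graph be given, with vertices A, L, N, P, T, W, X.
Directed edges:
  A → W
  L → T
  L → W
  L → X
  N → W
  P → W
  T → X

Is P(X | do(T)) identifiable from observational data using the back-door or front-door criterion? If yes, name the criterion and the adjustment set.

desc(T)\{T}={X}; candidates ⊆ {A,L,N,P,W}.
size 0: {}; under {} T still reaches {L,W,X} ∋ X.
{L}: T⊥X given {L} in G with T→· removed — back-door holds.
P(X|do(T)) = Σ_{L} P(X|T,L)·P(L).

P(X|do(T)): backdoor, adjust for {L}.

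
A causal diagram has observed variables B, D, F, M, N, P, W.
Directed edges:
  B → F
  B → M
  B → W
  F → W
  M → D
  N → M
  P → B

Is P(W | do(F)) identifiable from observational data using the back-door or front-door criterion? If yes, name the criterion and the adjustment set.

P(W|do(F)): backdoor, adjust for {B}.

desc(F)\{F}={W}; candidates ⊆ {B,D,M,N,P}.
size 0: {}; under {} F still reaches {B,D,M,P,W} ∋ W.
{B}: F⊥W given {B} in G with F→· removed — back-door holds.
P(W|do(F)) = Σ_{B} P(W|F,B)·P(B).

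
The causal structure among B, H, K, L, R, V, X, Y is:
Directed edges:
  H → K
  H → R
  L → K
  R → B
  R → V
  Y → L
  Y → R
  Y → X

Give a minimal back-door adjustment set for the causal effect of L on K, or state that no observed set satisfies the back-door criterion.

desc(L)\{L}={K}; candidates ⊆ {B,H,R,V,X,Y}.
∅: L⊥K given ∅ in G with L→· removed — back-door holds.

L→K: minimal back-door set ∅.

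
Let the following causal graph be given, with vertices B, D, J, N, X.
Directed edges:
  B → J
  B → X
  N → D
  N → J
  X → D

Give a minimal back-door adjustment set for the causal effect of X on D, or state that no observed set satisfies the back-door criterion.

X→D: minimal back-door set ∅.

desc(X)\{X}={D}; candidates ⊆ {B,J,N}.
∅: X⊥D given ∅ in G with X→· removed — back-door holds.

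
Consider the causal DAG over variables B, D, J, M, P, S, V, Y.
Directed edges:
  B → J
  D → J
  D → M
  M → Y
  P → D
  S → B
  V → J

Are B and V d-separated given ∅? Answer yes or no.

Bayes-Ball from B | ∅ reaches {J,S}.
V ∉ reach(B|∅) ⇒ B ⊥ V | ∅.

Yes — B ⊥ V | ∅.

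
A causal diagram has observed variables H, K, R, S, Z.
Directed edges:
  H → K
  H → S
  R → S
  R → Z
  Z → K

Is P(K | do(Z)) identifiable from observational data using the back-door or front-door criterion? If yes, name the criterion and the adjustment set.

desc(Z)\{Z}={K}; candidates ⊆ {H,R,S}.
∅: Z⊥K given ∅ in G with Z→· removed — back-door holds.
P(K|do(Z)) = P(K|Z) — no adjustment needed.

P(K|do(Z)): backdoor, adjust for ∅.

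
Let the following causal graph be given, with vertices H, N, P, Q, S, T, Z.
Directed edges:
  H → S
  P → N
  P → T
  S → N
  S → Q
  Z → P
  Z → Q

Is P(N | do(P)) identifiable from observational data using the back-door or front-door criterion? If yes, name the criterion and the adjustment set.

P(N|do(P)): backdoor, adjust for ∅.

desc(P)\{P}={N,T}; candidates ⊆ {H,Q,S,Z}.
∅: P⊥N given ∅ in G with P→· removed — back-door holds.
P(N|do(P)) = P(N|P) — no adjustment needed.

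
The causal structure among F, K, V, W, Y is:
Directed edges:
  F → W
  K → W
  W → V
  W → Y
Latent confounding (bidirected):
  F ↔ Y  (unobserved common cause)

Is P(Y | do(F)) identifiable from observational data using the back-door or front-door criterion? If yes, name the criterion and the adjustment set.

desc(F)\{F}={V,W,Y}; candidates ⊆ {K}.
F↔Y: latent back-door arc(s) into F.
size 0: {}; under {} F still reaches {Y} ∋ Y.
size 1: {K}; under {K} F still reaches {Y} ∋ Y.
F↔Y cannot be blocked by any observed set — no back-door set.
{W}: (i) intercepts every directed F→Y path; (ii) no back-door F→{W}; (iii) {F} blocks every back-door {W}→Y. Front-door holds.
P(Y|do(F)) = Σ_{W} P(W|F) Σ_{F'} P(Y|W,F')P(F').

P(Y|do(F)): frontdoor, adjust for {W}.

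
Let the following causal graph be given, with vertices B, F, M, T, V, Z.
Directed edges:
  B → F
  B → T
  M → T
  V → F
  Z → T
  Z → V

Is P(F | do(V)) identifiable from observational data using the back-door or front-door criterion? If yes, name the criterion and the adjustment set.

desc(V)\{V}={F}; candidates ⊆ {B,M,T,Z}.
∅: V⊥F given ∅ in G with V→· removed — back-door holds.
P(F|do(V)) = P(F|V) — no adjustment needed.

P(F|do(V)): backdoor, adjust for ∅.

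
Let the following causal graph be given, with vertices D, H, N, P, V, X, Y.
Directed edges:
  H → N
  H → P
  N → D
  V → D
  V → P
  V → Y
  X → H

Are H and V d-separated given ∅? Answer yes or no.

Bayes-Ball from H | ∅ reaches {D,N,P,X}.
V ∉ reach(H|∅) ⇒ H ⊥ V | ∅.

Yes — H ⊥ V | ∅.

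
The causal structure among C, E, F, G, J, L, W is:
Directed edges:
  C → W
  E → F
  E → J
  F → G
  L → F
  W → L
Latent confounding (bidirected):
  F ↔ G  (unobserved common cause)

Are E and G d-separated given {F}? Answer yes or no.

Bayes-Ball from E | {F} reaches {C,G,J,L,W}.
G ∈ reach(E|{F}) ⇒ E ⊥̸ G | {F}.

No — E and G are d-connected given {F}.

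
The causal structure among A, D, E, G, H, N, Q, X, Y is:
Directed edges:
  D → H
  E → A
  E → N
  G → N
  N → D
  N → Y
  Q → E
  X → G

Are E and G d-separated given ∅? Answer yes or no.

Bayes-Ball from E | ∅ reaches {A,D,H,N,Q,Y}.
G ∉ reach(E|∅) ⇒ E ⊥ G | ∅.

Yes — E ⊥ G | ∅.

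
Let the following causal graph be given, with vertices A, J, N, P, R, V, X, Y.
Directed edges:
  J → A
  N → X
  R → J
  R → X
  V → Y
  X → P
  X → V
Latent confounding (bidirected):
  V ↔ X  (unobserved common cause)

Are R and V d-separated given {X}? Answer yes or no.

No — R and V are d-connected given {X}.

Bayes-Ball from R | {X} reaches {A,J,N,V,Y}.
V ∈ reach(R|{X}) ⇒ R ⊥̸ V | {X}.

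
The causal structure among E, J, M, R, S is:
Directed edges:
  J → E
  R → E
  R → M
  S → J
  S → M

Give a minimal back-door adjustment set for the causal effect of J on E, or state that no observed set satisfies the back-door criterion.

desc(J)\{J}={E}; candidates ⊆ {M,R,S}.
∅: J⊥E given ∅ in G with J→· removed — back-door holds.

J→E: minimal back-door set ∅.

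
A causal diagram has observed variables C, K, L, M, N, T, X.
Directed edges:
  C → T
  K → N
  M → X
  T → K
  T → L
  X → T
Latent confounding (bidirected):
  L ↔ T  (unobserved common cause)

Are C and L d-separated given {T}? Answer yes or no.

No — C and L are d-connected given {T}.

Bayes-Ball from C | {T} reaches {L,M,X}.
L ∈ reach(C|{T}) ⇒ C ⊥̸ L | {T}.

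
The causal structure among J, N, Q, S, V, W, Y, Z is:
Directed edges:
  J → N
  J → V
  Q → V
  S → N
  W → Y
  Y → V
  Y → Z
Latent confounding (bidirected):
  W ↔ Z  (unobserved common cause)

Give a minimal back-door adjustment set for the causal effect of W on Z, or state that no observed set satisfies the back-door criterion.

desc(W)\{W}={V,Y,Z}; candidates ⊆ {J,N,Q,S}.
W↔Z: latent back-door arc(s) into W.
size 0: {}; under {} W still reaches {Z} ∋ Z.
size 1: {J}, {N}, {Q} …(+1); under {J} W still reaches {Z} ∋ Z.
size 2: {J,N}, {J,Q}, {J,S} …(+3); under {J,N} W still reaches {Z} ∋ Z.
W↔Z cannot be blocked by any observed set — no back-door set.

W→Z: no observed back-door set.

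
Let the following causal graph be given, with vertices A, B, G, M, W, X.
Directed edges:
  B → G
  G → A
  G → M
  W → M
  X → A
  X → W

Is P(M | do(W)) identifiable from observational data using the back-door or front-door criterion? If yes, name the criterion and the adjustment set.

desc(W)\{W}={M}; candidates ⊆ {A,B,G,X}.
∅: W⊥M given ∅ in G with W→· removed — back-door holds.
P(M|do(W)) = P(M|W) — no adjustment needed.

P(M|do(W)): backdoor, adjust for ∅.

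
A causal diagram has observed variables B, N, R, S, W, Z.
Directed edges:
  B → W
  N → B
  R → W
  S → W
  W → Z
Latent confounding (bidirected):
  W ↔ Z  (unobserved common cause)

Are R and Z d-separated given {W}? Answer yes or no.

Bayes-Ball from R | {W} reaches {B,N,S,Z}.
Z ∈ reach(R|{W}) ⇒ R ⊥̸ Z | {W}.

No — R and Z are d-connected given {W}.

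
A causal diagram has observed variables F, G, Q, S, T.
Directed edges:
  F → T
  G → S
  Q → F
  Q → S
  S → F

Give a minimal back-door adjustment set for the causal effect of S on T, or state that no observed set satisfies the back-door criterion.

desc(S)\{S}={F,T}; candidates ⊆ {G,Q}.
size 0: {}; under {} S still reaches {F,G,Q,T} ∋ T.
{Q}: S⊥T given {Q} in G with S→· removed — back-door holds.

S→T: minimal back-door set {Q}.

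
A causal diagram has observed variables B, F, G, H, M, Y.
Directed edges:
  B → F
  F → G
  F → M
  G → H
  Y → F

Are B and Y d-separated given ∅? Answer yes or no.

Yes — B ⊥ Y | ∅.

Bayes-Ball from B | ∅ reaches {F,G,H,M}.
Y ∉ reach(B|∅) ⇒ B ⊥ Y | ∅.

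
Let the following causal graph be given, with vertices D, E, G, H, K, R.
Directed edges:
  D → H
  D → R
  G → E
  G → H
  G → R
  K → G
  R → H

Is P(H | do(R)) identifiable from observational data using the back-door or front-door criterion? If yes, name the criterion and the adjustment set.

P(H|do(R)): backdoor, adjust for {D, G}.

desc(R)\{R}={H}; candidates ⊆ {D,E,G,K}.
size 0: {}; under {} R still reaches {D,E,G,H,K} ∋ H.
size 1: {D}, {E}, {G} …(+1); under {D} R still reaches {E,G,H,K} ∋ H.
{D,G}: R⊥H given {D,G} in G with R→· removed — back-door holds.
P(H|do(R)) = Σ_{D,G} P(H|R,D,G)·P(D,G).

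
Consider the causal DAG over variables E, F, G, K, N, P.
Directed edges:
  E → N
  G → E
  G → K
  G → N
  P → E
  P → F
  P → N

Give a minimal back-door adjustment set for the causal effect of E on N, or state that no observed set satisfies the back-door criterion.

desc(E)\{E}={N}; candidates ⊆ {F,G,K,P}.
size 0: {}; under {} E still reaches {F,G,K,N,P} ∋ N.
size 1: {F}, {G}, {K} …(+1); under {F} E still reaches {G,K,N,P} ∋ N.
{G,P}: E⊥N given {G,P} in G with E→· removed — back-door holds.

E→N: minimal back-door set {G, P}.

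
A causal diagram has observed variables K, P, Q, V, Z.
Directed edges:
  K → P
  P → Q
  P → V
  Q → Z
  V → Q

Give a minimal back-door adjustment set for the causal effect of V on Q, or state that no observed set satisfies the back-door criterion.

desc(V)\{V}={Q,Z}; candidates ⊆ {K,P}.
size 0: {}; under {} V still reaches {K,P,Q,Z} ∋ Q.
{P}: V⊥Q given {P} in G with V→· removed — back-door holds.

V→Q: minimal back-door set {P}.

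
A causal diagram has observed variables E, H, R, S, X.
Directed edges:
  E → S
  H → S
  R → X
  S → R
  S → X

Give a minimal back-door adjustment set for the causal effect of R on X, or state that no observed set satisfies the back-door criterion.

desc(R)\{R}={X}; candidates ⊆ {E,H,S}.
size 0: {}; under {} R still reaches {E,H,S,X} ∋ X.
{S}: R⊥X given {S} in G with R→· removed — back-door holds.

R→X: minimal back-door set {S}.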